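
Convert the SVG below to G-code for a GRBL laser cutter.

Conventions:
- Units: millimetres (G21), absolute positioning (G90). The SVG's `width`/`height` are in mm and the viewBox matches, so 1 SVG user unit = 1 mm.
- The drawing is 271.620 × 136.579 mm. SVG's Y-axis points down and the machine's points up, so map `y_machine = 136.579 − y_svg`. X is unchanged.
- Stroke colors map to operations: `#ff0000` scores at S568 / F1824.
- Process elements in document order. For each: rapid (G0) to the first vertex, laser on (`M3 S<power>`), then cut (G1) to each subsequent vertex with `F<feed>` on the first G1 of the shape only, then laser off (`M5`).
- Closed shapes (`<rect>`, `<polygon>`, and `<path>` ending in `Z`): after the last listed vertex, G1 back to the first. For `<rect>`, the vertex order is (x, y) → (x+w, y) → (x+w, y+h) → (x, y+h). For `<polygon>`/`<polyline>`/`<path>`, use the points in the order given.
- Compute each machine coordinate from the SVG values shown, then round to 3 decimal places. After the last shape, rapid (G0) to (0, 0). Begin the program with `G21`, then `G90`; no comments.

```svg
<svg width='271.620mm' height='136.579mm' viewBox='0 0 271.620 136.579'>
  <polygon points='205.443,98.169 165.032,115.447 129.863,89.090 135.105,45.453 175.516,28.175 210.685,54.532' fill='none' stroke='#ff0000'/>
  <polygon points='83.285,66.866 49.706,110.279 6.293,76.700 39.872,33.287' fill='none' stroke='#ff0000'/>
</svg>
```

G21
G90
G0 X205.443 Y38.410
M3 S568
G1 X165.032 Y21.132 F1824
G1 X129.863 Y47.489
G1 X135.105 Y91.126
G1 X175.516 Y108.404
G1 X210.685 Y82.047
G1 X205.443 Y38.410
M5
G0 X83.285 Y69.713
M3 S568
G1 X49.706 Y26.300 F1824
G1 X6.293 Y59.879
G1 X39.872 Y103.292
G1 X83.285 Y69.713
M5
G0 X0.000 Y0.000

1 u = 1 mm; y_m = 136.579 − y.

[1] `<polygon>` regular polygon, #ff0000→score S568 F1824: (205.443,38.410) → (165.032,21.132) → (129.863,47.489) → (135.105,91.126) → (175.516,108.404) → (210.685,82.047) → (205.443,38.410) (closed)

[2] `<polygon>` regular polygon, #ff0000→score S568 F1824: (83.285,69.713) → (49.706,26.300) → (6.293,59.879) → (39.872,103.292) → (83.285,69.713) (closed)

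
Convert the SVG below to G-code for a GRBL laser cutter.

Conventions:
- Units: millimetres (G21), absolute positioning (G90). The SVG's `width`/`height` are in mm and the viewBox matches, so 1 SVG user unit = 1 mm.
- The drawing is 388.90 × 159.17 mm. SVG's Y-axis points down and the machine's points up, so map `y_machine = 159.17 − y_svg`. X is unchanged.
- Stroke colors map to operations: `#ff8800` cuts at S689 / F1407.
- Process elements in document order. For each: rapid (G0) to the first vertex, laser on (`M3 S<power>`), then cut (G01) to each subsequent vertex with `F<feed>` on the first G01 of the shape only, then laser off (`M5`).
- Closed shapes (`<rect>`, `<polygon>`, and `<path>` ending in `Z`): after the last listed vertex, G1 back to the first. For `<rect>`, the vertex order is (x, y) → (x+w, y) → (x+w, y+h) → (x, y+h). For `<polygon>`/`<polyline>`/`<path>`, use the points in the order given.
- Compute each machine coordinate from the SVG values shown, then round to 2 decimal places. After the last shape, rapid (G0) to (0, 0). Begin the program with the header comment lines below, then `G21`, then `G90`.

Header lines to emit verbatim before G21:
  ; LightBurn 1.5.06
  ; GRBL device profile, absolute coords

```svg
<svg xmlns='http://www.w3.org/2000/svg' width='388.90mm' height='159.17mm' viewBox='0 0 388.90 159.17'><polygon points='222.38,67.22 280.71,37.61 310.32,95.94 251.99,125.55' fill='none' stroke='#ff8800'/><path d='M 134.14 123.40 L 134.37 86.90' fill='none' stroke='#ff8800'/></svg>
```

1 u = 1 mm; y_m = 159.17 − y.

[1] `<polygon>` regular polygon, #ff8800→cut S689 F1407: (222.38,91.95) → (280.71,121.56) → (310.32,63.23) → (251.99,33.62) → (222.38,91.95) (closed)

[2] `<path>` line segment, #ff8800→cut S689 F1407: (134.14,35.77) → (134.37,72.27)

; LightBurn 1.5.06
; GRBL device profile, absolute coords
G21
G90
G0 X222.38 Y91.95
M3 S689
G01 X280.71 Y121.56 F1407
G01 X310.32 Y63.23
G01 X251.99 Y33.62
G01 X222.38 Y91.95
M5
G0 X134.14 Y35.77
M3 S689
G01 X134.37 Y72.27 F1407
M5
G0 X0.00 Y0.00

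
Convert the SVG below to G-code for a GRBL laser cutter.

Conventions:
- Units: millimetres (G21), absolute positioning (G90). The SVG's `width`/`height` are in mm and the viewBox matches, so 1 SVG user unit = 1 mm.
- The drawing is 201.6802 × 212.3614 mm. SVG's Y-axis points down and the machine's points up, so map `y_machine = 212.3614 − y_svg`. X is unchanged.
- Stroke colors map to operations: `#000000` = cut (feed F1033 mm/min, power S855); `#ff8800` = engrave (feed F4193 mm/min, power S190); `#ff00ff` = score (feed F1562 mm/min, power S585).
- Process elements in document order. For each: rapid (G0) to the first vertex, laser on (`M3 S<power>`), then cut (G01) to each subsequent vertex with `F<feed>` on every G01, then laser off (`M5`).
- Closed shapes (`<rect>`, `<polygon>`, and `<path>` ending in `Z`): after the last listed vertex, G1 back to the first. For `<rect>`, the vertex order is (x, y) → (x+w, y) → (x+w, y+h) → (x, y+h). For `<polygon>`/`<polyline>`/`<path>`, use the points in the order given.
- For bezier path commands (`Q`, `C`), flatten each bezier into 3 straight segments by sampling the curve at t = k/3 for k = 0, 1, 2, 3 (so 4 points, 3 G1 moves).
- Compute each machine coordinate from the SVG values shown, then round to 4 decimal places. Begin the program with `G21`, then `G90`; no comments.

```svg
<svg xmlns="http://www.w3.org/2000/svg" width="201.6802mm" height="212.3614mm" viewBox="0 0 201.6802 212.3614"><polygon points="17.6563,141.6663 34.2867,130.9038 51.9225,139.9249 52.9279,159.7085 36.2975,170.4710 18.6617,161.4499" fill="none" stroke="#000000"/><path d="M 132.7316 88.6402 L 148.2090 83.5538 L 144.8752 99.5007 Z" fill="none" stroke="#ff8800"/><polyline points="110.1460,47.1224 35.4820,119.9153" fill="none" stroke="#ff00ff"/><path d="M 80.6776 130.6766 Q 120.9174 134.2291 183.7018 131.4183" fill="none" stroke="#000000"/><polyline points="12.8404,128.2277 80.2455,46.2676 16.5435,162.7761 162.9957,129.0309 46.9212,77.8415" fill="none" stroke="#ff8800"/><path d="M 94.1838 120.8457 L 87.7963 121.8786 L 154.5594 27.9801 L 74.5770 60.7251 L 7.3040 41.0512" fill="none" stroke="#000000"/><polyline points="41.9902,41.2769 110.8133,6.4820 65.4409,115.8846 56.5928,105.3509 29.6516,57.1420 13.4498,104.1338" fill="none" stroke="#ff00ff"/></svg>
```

G21
G90
G0 X17.6563 Y70.6951
M3 S855
G01 X34.2867 Y81.4576 F1033
G01 X51.9225 Y72.4365 F1033
G01 X52.9279 Y52.6529 F1033
G01 X36.2975 Y41.8904 F1033
G01 X18.6617 Y50.9115 F1033
G01 X17.6563 Y70.6951 F1033
M5
G0 X132.7316 Y123.7212
M3 S190
G01 X148.2090 Y128.8076 F4193
G01 X144.8752 Y112.8607 F4193
G01 X132.7316 Y123.7212 F4193
M5
G0 X110.1460 Y165.2390
M3 S585
G01 X35.4820 Y92.4461 F1562
M5
G0 X80.6776 Y81.6848
M3 S855
G01 X110.0091 Y80.0235 F1033
G01 X144.3505 Y79.7763 F1033
G01 X183.7018 Y80.9431 F1033
M5
G0 X12.8404 Y84.1337
M3 S190
G01 X80.2455 Y166.0938 F4193
G01 X16.5435 Y49.5853 F4193
G01 X162.9957 Y83.3305 F4193
G01 X46.9212 Y134.5199 F4193
M5
G0 X94.1838 Y91.5157
M3 S855
G01 X87.7963 Y90.4828 F1033
G01 X154.5594 Y184.3813 F1033
G01 X74.5770 Y151.6363 F1033
G01 X7.3040 Y171.3102 F1033
M5
G0 X41.9902 Y171.0845
M3 S585
G01 X110.8133 Y205.8794 F1562
G01 X65.4409 Y96.4768 F1562
G01 X56.5928 Y107.0105 F1562
G01 X29.6516 Y155.2194 F1562
G01 X13.4498 Y108.2276 F1562
M5

viewBox `0 0 201.6802 212.3614` with mm width/height → 1 unit = 1 mm. Flip: y_m = 212.3614 − y_svg.

**Shape 1** — `<polygon>` regular polygon, stroke `#000000` → cut (S855, F1033). Machine vertices: (17.6563,70.6951) → (34.2867,81.4576) → (51.9225,72.4365) → (52.9279,52.6529) → (36.2975,41.8904) → (18.6617,50.9115) → (17.6563,70.6951). Closed: final G1 returns to the first vertex.

**Shape 2** — `<path>` regular polygon, stroke `#ff8800` → engrave (S190, F4193). Machine vertices: (132.7316,123.7212) → (148.2090,128.8076) → (144.8752,112.8607) → (132.7316,123.7212). Closed: final G1 returns to the first vertex.

**Shape 3** — `<polyline>` line segment, stroke `#ff00ff` → score (S585, F1562). Machine vertices: (110.1460,165.2390) → (35.4820,92.4461). Open path.

**Shape 4** — `<path>` quadratic bezier, stroke `#000000` → cut (S855, F1033). Control points (SVG): P0=(80.6776,130.6766), P1=(120.9174,134.2291), P2=(183.7018,131.4183); sampled at t=k/3. Machine vertices: (80.6776,81.6848) → (110.0091,80.0235) → (144.3505,79.7763) → (183.7018,80.9431). Open path.

**Shape 5** — `<polyline>` open polyline, stroke `#ff8800` → engrave (S190, F4193). Machine vertices: (12.8404,84.1337) → (80.2455,166.0938) → (16.5435,49.5853) → (162.9957,83.3305) → (46.9212,134.5199). Open path.

**Shape 6** — `<path>` open polyline, stroke `#000000` → cut (S855, F1033). Machine vertices: (94.1838,91.5157) → (87.7963,90.4828) → (154.5594,184.3813) → (74.5770,151.6363) → (7.3040,171.3102). Open path.

**Shape 7** — `<polyline>` open polyline, stroke `#ff00ff` → score (S585, F1562). Machine vertices: (41.9902,171.0845) → (110.8133,205.8794) → (65.4409,96.4768) → (56.5928,107.0105) → (29.6516,155.2194) → (13.4498,108.2276). Open path.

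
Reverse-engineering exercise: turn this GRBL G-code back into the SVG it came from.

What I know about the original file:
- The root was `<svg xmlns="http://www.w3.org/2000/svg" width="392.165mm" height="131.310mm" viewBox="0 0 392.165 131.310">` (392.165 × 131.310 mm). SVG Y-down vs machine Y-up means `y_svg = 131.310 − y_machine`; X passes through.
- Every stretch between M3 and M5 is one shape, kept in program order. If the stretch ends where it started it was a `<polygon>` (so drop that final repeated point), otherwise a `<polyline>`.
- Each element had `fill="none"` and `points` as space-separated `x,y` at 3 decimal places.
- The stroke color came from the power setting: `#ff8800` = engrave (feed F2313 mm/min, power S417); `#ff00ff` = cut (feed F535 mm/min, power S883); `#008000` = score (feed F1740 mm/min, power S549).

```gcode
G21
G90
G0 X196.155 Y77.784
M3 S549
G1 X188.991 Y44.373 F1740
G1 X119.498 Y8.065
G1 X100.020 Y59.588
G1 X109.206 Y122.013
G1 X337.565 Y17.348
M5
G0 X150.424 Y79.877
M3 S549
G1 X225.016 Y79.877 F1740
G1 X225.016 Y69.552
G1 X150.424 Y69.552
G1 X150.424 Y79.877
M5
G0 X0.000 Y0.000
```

<svg xmlns="http://www.w3.org/2000/svg" width="392.165mm" height="131.310mm" viewBox="0 0 392.165 131.310">
  <polyline points="196.155,53.526 188.991,86.937 119.498,123.245 100.020,71.722 109.206,9.297 337.565,113.962" fill="none" stroke="#008000"/>
  <polygon points="150.424,51.433 225.016,51.433 225.016,61.758 150.424,61.758" fill="none" stroke="#008000"/>
</svg>

Each laser-on run becomes one SVG element. Flip Y back into SVG space with y_svg = 131.310 − y_machine. Every run uses S549, so all elements get stroke `#008000` (score).

Run 1: The run is open, so emit a `<polyline>` with points (Y-flipped): 196.155,53.526 188.991,86.937 119.498,123.245 100.020,71.722 109.206,9.297 337.565,113.962.

Run 2: The run returns to its start, so emit a `<polygon>` with points (Y-flipped): 150.424,51.433 225.016,51.433 225.016,61.758 150.424,61.758.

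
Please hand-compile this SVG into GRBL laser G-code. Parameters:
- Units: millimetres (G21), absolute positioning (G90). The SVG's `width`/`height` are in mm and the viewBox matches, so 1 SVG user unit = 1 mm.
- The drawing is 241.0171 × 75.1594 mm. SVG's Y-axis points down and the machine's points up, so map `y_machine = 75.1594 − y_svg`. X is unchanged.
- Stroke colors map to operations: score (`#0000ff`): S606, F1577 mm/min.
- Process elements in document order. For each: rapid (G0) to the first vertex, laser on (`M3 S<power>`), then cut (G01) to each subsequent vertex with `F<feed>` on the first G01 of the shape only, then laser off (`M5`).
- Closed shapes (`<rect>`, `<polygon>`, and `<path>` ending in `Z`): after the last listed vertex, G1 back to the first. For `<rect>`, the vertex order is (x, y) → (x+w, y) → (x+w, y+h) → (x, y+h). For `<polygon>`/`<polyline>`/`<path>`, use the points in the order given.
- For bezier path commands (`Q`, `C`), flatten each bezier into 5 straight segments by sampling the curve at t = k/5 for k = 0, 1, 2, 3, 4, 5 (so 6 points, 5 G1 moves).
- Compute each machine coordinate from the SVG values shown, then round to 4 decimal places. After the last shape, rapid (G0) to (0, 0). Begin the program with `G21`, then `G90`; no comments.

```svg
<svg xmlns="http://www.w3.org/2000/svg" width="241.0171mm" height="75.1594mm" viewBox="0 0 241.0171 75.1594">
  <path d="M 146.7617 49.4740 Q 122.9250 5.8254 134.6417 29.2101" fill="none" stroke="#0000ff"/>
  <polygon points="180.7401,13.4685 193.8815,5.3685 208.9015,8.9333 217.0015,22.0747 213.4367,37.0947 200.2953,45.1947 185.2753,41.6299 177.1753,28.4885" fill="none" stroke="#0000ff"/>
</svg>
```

Since the viewBox matches the mm dimensions, user units are millimetres directly. The only transform is the Y-flip y_m = 75.1594 − y_svg.

Shape 1 is a quadratic bezier drawn with `<path>`. Its stroke #0000ff means score at S606, F1577. After flipping Y the toolpath is (146.7617,25.6854) → (138.6492,40.4635) → (133.3809,49.8790) → (130.9569,53.9317) → (131.3772,52.6218) → (134.6417,45.9493).

Shape 2 is a regular polygon drawn with `<polygon>`. Its stroke #0000ff means score at S606, F1577. After flipping Y the toolpath is (180.7401,61.6909) → (193.8815,69.7909) → (208.9015,66.2261) → (217.0015,53.0847) → (213.4367,38.0647) → (200.2953,29.9647) → (185.2753,33.5295) → (177.1753,46.6709) → (180.7401,61.6909), returning to the start.

G21
G90
G0 X146.7617 Y25.6854
M3 S606
G01 X138.6492 Y40.4635 F1577
G01 X133.3809 Y49.8790
G01 X130.9569 Y53.9317
G01 X131.3772 Y52.6218
G01 X134.6417 Y45.9493
M5
G0 X180.7401 Y61.6909
M3 S606
G01 X193.8815 Y69.7909 F1577
G01 X208.9015 Y66.2261
G01 X217.0015 Y53.0847
G01 X213.4367 Y38.0647
G01 X200.2953 Y29.9647
G01 X185.2753 Y33.5295
G01 X177.1753 Y46.6709
G01 X180.7401 Y61.6909
M5
G0 X0.0000 Y0.0000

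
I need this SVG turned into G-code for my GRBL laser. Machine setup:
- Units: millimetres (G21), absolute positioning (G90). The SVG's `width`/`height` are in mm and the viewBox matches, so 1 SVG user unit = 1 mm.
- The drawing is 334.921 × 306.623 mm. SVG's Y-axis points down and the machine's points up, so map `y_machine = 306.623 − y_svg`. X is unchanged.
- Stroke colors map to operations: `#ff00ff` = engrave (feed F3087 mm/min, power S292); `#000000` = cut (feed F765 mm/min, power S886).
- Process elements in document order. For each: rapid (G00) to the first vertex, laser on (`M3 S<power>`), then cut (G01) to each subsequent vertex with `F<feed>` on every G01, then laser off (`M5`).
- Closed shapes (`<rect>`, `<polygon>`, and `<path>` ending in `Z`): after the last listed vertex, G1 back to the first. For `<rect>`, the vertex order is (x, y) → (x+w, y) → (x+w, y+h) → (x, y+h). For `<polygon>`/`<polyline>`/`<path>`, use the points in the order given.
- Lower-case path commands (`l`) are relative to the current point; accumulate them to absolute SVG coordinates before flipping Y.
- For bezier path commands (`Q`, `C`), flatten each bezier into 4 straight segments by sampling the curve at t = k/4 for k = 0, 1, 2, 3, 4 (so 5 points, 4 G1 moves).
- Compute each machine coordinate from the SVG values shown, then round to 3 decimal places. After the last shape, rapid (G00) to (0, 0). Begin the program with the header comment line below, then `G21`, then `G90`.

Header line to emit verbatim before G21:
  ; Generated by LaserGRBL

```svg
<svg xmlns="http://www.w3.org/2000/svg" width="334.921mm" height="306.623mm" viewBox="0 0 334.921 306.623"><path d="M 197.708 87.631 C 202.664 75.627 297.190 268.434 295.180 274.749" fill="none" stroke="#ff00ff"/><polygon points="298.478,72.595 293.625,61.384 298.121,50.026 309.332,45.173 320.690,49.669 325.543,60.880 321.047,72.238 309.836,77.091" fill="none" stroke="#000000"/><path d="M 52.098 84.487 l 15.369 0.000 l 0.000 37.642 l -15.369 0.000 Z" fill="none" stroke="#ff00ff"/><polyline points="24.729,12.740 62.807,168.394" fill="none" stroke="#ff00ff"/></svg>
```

Since the viewBox matches the mm dimensions, user units are millimetres directly. The only transform is the Y-flip y_m = 306.623 − y_svg.

Shape 1 is a cubic bezier drawn with `<path>`. Its stroke #ff00ff means engrave at S292, F3087. After flipping Y the toolpath is (197.708,218.992) → (215.311,195.707) → (249.056,132.303) → (281.495,65.463) → (295.180,31.874).

Shape 2 is a regular polygon drawn with `<polygon>`. Its stroke #000000 means cut at S886, F765. After flipping Y the toolpath is (298.478,234.028) → (293.625,245.239) → (298.121,256.597) → (309.332,261.450) → (320.690,256.954) → (325.543,245.743) → (321.047,234.385) → (309.836,229.532) → (298.478,234.028), returning to the start.

Shape 3 is a rectangle drawn with `<path>`. Its stroke #ff00ff means engrave at S292, F3087. After flipping Y the toolpath is (52.098,222.136) → (67.467,222.136) → (67.467,184.494) → (52.098,184.494) → (52.098,222.136), returning to the start.

Shape 4 is a line segment drawn with `<polyline>`. Its stroke #ff00ff means engrave at S292, F3087. After flipping Y the toolpath is (24.729,293.883) → (62.807,138.229).

; Generated by LaserGRBL
G21
G90
G00 X197.708 Y218.992
M3 S292
G01 X215.311 Y195.707 F3087
G01 X249.056 Y132.303 F3087
G01 X281.495 Y65.463 F3087
G01 X295.180 Y31.874 F3087
M5
G00 X298.478 Y234.028
M3 S886
G01 X293.625 Y245.239 F765
G01 X298.121 Y256.597 F765
G01 X309.332 Y261.450 F765
G01 X320.690 Y256.954 F765
G01 X325.543 Y245.743 F765
G01 X321.047 Y234.385 F765
G01 X309.836 Y229.532 F765
G01 X298.478 Y234.028 F765
M5
G00 X52.098 Y222.136
M3 S292
G01 X67.467 Y222.136 F3087
G01 X67.467 Y184.494 F3087
G01 X52.098 Y184.494 F3087
G01 X52.098 Y222.136 F3087
M5
G00 X24.729 Y293.883
M3 S292
G01 X62.807 Y138.229 F3087
M5
G00 X0.000 Y0.000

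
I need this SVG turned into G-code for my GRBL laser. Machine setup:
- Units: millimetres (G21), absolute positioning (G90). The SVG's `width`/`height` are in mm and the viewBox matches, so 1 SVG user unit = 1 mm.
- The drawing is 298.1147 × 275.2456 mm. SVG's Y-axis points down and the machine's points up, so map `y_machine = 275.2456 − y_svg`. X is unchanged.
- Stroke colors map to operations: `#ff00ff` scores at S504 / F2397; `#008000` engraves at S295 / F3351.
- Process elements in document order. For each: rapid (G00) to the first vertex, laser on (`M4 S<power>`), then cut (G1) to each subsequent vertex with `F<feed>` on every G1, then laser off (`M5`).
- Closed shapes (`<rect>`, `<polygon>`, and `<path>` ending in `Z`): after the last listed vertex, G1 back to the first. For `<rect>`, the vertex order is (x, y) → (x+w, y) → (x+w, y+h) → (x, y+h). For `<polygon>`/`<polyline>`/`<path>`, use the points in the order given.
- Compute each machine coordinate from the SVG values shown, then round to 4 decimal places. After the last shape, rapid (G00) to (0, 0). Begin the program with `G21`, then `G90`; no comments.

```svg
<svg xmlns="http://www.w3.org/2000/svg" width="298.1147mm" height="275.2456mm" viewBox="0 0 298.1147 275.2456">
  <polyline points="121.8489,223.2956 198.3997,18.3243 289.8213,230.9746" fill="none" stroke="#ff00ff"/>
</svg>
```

viewBox `0 0 298.1147 275.2456` with mm width/height → 1 unit = 1 mm. Flip: y_m = 275.2456 − y_svg.

**Shape 1** — `<polyline>` open polyline, stroke `#ff00ff` → score (S504, F2397). Machine vertices: (121.8489,51.9500) → (198.3997,256.9213) → (289.8213,44.2710). Open path.

G21
G90
G00 X121.8489 Y51.9500
M4 S504
G1 X198.3997 Y256.9213 F2397
G1 X289.8213 Y44.2710 F2397
M5
G00 X0.0000 Y0.0000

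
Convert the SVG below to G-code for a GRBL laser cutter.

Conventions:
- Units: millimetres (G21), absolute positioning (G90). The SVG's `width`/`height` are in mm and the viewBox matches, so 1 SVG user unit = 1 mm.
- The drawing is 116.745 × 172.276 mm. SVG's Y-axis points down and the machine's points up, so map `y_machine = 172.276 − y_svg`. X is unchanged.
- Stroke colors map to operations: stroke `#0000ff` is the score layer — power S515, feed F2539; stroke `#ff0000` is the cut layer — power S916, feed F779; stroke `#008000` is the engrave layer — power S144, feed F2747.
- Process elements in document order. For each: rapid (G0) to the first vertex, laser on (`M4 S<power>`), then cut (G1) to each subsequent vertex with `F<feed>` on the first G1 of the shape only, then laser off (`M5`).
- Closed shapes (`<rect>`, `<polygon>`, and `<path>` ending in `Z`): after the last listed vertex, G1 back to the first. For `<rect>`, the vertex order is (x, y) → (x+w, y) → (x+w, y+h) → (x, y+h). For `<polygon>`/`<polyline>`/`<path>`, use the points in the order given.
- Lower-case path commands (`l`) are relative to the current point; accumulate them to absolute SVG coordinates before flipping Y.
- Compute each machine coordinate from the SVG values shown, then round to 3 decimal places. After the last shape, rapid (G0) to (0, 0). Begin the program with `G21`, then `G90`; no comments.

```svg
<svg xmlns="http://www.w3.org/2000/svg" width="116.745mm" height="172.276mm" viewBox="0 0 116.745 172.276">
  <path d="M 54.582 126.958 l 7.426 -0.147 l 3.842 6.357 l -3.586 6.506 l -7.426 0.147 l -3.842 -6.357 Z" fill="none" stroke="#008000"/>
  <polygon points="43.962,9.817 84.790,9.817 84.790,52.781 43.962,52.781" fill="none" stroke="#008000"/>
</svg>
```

G21
G90
G0 X54.582 Y45.318
M4 S144
G1 X62.008 Y45.465 F2747
G1 X65.850 Y39.108
G1 X62.264 Y32.602
G1 X54.838 Y32.455
G1 X50.996 Y38.812
G1 X54.582 Y45.318
M5
G0 X43.962 Y162.459
M4 S144
G1 X84.790 Y162.459 F2747
G1 X84.790 Y119.495
G1 X43.962 Y119.495
G1 X43.962 Y162.459
M5
G0 X0.000 Y0.000

viewBox `0 0 116.745 172.276` with mm width/height → 1 unit = 1 mm. Flip: y_m = 172.276 − y_svg.

**Shape 1** — `<path>` regular polygon, stroke `#008000` → engrave (S144, F2747). Machine vertices: (54.582,45.318) → (62.008,45.465) → (65.850,39.108) → (62.264,32.602) → (54.838,32.455) → (50.996,38.812) → (54.582,45.318). Closed: final G1 returns to the first vertex.

**Shape 2** — `<polygon>` rectangle, stroke `#008000` → engrave (S144, F2747). Machine vertices: (43.962,162.459) → (84.790,162.459) → (84.790,119.495) → (43.962,119.495) → (43.962,162.459). Closed: final G1 returns to the first vertex.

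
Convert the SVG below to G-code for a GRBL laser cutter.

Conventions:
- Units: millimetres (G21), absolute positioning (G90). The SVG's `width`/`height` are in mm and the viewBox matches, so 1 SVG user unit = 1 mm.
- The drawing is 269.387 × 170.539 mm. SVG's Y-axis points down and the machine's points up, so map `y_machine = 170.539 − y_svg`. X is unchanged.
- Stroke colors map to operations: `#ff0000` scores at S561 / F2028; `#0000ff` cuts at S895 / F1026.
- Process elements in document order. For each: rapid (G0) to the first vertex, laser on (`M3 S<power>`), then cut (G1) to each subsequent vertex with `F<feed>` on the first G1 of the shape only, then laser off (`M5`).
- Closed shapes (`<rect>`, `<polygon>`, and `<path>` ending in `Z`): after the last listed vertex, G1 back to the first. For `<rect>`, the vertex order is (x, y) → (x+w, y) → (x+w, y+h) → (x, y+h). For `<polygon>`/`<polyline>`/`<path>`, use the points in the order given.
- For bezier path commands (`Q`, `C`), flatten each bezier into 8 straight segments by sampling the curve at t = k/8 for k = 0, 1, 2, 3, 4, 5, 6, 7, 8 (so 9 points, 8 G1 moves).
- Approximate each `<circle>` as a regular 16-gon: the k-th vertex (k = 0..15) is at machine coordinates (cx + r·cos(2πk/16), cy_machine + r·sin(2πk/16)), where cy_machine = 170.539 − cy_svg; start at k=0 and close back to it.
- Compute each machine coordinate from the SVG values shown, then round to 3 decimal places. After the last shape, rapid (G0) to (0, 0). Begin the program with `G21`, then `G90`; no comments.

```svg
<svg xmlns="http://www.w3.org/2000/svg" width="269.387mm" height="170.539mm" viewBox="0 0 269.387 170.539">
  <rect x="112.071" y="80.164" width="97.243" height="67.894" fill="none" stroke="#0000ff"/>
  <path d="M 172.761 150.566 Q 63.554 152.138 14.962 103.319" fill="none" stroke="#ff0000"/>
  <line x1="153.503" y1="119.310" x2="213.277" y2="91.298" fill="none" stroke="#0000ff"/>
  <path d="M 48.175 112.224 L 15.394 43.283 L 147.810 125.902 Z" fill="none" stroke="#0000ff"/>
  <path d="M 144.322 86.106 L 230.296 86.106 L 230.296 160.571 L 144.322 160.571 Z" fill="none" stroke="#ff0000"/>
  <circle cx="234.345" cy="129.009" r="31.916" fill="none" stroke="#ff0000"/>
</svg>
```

Since the viewBox matches the mm dimensions, user units are millimetres directly. The only transform is the Y-flip y_m = 170.539 − y_svg.

Shape 1 is a rectangle drawn with `<rect>`. Its stroke #0000ff means cut at S895, F1026. After flipping Y the toolpath is (112.071,90.375) → (209.314,90.375) → (209.314,22.481) → (112.071,22.481) → (112.071,90.375), returning to the start.

Shape 2 is a quadratic bezier drawn with `<path>`. Its stroke #ff0000 means score at S561, F2028. After flipping Y the toolpath is (172.761,19.973) → (146.406,20.367) → (121.946,22.336) → (99.380,25.880) → (78.708,30.999) → (59.930,37.692) → (43.046,45.960) → (28.057,55.803) → (14.962,67.220).

Shape 3 is a line segment drawn with `<line>`. Its stroke #0000ff means cut at S895, F1026. After flipping Y the toolpath is (153.503,51.229) → (213.277,79.241).

Shape 4 is a closed polygon drawn with `<path>`. Its stroke #0000ff means cut at S895, F1026. After flipping Y the toolpath is (48.175,58.315) → (15.394,127.256) → (147.810,44.637) → (48.175,58.315), returning to the start.

Shape 5 is a rectangle drawn with `<path>`. Its stroke #ff0000 means score at S561, F2028. After flipping Y the toolpath is (144.322,84.433) → (230.296,84.433) → (230.296,9.968) → (144.322,9.968) → (144.322,84.433), returning to the start.

Shape 6 is a circle drawn with `<circle>`. Its stroke #ff0000 means score at S561, F2028. After flipping Y the toolpath is (266.261,41.530) → (263.832,53.744) → (256.913,64.098) → (246.559,71.017) → (234.345,73.446) → (222.131,71.017) → (211.777,64.098) → (204.858,53.744) → (202.429,41.530) → (204.858,29.316) → (211.777,18.962) → (222.131,12.043) → (234.345,9.614) → (246.559,12.043) → (256.913,18.962) → (263.832,29.316) → (266.261,41.530), returning to the start.

G21
G90
G0 X112.071 Y90.375
M3 S895
G1 X209.314 Y90.375 F1026
G1 X209.314 Y22.481
G1 X112.071 Y22.481
G1 X112.071 Y90.375
M5
G0 X172.761 Y19.973
M3 S561
G1 X146.406 Y20.367 F2028
G1 X121.946 Y22.336
G1 X99.380 Y25.880
G1 X78.708 Y30.999
G1 X59.930 Y37.692
G1 X43.046 Y45.960
G1 X28.057 Y55.803
G1 X14.962 Y67.220
M5
G0 X153.503 Y51.229
M3 S895
G1 X213.277 Y79.241 F1026
M5
G0 X48.175 Y58.315
M3 S895
G1 X15.394 Y127.256 F1026
G1 X147.810 Y44.637
G1 X48.175 Y58.315
M5
G0 X144.322 Y84.433
M3 S561
G1 X230.296 Y84.433 F2028
G1 X230.296 Y9.968
G1 X144.322 Y9.968
G1 X144.322 Y84.433
M5
G0 X266.261 Y41.530
M3 S561
G1 X263.832 Y53.744 F2028
G1 X256.913 Y64.098
G1 X246.559 Y71.017
G1 X234.345 Y73.446
G1 X222.131 Y71.017
G1 X211.777 Y64.098
G1 X204.858 Y53.744
G1 X202.429 Y41.530
G1 X204.858 Y29.316
G1 X211.777 Y18.962
G1 X222.131 Y12.043
G1 X234.345 Y9.614
G1 X246.559 Y12.043
G1 X256.913 Y18.962
G1 X263.832 Y29.316
G1 X266.261 Y41.530
M5
G0 X0.000 Y0.000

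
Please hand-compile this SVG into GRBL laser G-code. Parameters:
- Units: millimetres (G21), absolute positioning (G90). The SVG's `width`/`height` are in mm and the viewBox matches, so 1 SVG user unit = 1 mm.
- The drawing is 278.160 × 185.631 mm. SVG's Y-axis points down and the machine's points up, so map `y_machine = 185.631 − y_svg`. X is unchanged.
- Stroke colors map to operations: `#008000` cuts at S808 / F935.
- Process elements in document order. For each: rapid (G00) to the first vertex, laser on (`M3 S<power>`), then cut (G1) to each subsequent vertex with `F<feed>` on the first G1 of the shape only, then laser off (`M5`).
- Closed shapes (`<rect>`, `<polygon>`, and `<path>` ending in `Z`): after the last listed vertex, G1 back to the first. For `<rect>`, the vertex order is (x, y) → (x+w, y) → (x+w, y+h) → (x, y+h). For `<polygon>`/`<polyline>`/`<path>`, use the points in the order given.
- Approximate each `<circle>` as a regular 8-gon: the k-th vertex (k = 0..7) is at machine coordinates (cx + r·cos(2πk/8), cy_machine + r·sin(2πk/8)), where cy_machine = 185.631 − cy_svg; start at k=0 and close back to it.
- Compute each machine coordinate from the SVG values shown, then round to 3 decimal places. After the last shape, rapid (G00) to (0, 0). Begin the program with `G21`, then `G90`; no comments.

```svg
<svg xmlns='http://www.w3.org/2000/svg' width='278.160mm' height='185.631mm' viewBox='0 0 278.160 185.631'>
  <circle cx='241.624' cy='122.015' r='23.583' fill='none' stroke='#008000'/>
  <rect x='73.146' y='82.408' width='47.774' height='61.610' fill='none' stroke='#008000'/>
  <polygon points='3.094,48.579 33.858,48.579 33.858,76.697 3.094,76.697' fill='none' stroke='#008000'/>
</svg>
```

viewBox `0 0 278.160 185.631` with mm width/height → 1 unit = 1 mm. Flip: y_m = 185.631 − y_svg.

**Shape 1** — `<circle>` circle, stroke `#008000` → cut (S808, F935). Machine vertices: (265.207,63.616) → (258.300,80.292) → (241.624,87.199) → (224.948,80.292) → (218.041,63.616) → (224.948,46.940) → (241.624,40.033) → (258.300,46.940) → (265.207,63.616). Closed: final G1 returns to the first vertex.

**Shape 2** — `<rect>` rectangle, stroke `#008000` → cut (S808, F935). Machine vertices: (73.146,103.223) → (120.920,103.223) → (120.920,41.613) → (73.146,41.613) → (73.146,103.223). Closed: final G1 returns to the first vertex.

**Shape 3** — `<polygon>` rectangle, stroke `#008000` → cut (S808, F935). Machine vertices: (3.094,137.052) → (33.858,137.052) → (33.858,108.934) → (3.094,108.934) → (3.094,137.052). Closed: final G1 returns to the first vertex.

G21
G90
G00 X265.207 Y63.616
M3 S808
G1 X258.300 Y80.292 F935
G1 X241.624 Y87.199
G1 X224.948 Y80.292
G1 X218.041 Y63.616
G1 X224.948 Y46.940
G1 X241.624 Y40.033
G1 X258.300 Y46.940
G1 X265.207 Y63.616
M5
G00 X73.146 Y103.223
M3 S808
G1 X120.920 Y103.223 F935
G1 X120.920 Y41.613
G1 X73.146 Y41.613
G1 X73.146 Y103.223
M5
G00 X3.094 Y137.052
M3 S808
G1 X33.858 Y137.052 F935
G1 X33.858 Y108.934
G1 X3.094 Y108.934
G1 X3.094 Y137.052
M5
G00 X0.000 Y0.000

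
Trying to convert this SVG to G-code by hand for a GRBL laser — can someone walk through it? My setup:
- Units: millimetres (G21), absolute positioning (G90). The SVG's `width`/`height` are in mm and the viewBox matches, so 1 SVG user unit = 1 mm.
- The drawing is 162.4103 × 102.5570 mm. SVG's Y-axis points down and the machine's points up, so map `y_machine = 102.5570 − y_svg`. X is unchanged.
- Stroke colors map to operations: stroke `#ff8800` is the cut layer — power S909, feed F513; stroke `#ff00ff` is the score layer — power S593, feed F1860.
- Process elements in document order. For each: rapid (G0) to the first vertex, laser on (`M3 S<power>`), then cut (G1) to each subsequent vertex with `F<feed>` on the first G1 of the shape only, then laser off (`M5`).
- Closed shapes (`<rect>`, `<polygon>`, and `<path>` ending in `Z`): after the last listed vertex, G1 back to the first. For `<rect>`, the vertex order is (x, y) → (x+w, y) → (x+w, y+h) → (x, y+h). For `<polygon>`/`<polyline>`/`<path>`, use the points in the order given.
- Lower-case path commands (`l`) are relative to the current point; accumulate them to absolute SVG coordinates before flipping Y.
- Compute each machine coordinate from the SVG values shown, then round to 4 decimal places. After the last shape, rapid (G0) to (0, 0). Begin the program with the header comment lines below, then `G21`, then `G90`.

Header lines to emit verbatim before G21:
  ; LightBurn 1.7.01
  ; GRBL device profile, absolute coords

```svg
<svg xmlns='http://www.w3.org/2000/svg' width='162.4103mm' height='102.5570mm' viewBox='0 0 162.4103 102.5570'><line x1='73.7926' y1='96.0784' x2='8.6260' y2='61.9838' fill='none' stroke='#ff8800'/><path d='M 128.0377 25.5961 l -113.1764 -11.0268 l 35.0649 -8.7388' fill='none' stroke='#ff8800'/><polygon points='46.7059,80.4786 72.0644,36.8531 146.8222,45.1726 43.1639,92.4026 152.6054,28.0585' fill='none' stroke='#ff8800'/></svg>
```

Since the viewBox matches the mm dimensions, user units are millimetres directly. The only transform is the Y-flip y_m = 102.5570 − y_svg.

Shape 1 is a line segment drawn with `<line>`. Its stroke #ff8800 means cut at S909, F513. After flipping Y the toolpath is (73.7926,6.4786) → (8.6260,40.5732).

Shape 2 is a open polyline drawn with `<path>`. Its stroke #ff8800 means cut at S909, F513. After flipping Y the toolpath is (128.0377,76.9609) → (14.8613,87.9877) → (49.9262,96.7265).

Shape 3 is a closed polygon drawn with `<polygon>`. Its stroke #ff8800 means cut at S909, F513. After flipping Y the toolpath is (46.7059,22.0784) → (72.0644,65.7039) → (146.8222,57.3844) → (43.1639,10.1544) → (152.6054,74.4985) → (46.7059,22.0784), returning to the start.

; LightBurn 1.7.01
; GRBL device profile, absolute coords
G21
G90
G0 X73.7926 Y6.4786
M3 S909
G1 X8.6260 Y40.5732 F513
M5
G0 X128.0377 Y76.9609
M3 S909
G1 X14.8613 Y87.9877 F513
G1 X49.9262 Y96.7265
M5
G0 X46.7059 Y22.0784
M3 S909
G1 X72.0644 Y65.7039 F513
G1 X146.8222 Y57.3844
G1 X43.1639 Y10.1544
G1 X152.6054 Y74.4985
G1 X46.7059 Y22.0784
M5
G0 X0.0000 Y0.0000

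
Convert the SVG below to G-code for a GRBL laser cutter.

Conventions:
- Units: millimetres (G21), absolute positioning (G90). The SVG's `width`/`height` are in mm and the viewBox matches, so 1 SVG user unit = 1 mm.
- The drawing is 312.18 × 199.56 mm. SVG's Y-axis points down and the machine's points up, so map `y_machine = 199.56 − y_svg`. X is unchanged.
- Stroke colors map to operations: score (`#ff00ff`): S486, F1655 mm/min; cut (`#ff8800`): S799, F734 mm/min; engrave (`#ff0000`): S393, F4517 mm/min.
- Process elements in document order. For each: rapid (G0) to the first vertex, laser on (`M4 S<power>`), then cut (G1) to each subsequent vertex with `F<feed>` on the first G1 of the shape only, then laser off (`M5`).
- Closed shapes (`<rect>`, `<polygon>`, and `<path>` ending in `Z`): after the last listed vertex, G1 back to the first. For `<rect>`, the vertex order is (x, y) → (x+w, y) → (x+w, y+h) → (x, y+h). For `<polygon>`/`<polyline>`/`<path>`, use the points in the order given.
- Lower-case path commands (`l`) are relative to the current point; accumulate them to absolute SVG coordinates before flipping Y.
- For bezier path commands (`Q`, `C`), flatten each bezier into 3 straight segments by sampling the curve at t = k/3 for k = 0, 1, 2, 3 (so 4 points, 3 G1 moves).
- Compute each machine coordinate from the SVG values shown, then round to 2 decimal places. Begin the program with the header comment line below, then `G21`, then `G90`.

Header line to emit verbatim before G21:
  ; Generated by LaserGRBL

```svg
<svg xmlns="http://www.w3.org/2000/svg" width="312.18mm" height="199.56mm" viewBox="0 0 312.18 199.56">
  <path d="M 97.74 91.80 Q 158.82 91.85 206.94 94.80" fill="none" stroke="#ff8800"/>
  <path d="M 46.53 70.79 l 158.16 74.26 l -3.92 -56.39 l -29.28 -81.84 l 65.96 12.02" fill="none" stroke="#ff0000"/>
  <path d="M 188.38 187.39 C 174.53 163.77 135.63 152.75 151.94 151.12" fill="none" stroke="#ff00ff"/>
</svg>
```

; Generated by LaserGRBL
G21
G90
G0 X97.74 Y107.76
M4 S799
G1 X137.02 Y107.40 F734
G1 X173.42 Y106.40
G1 X206.94 Y104.76
M5
G0 X46.53 Y128.77
M4 S393
G1 X204.69 Y54.51 F4517
G1 X200.77 Y110.90
G1 X171.49 Y192.74
G1 X237.45 Y180.72
M5
G0 X188.38 Y12.17
M4 S486
G1 X169.15 Y31.71 F1655
G1 X151.06 Y43.56
G1 X151.94 Y48.44
M5

Since the viewBox matches the mm dimensions, user units are millimetres directly. The only transform is the Y-flip y_m = 199.56 − y_svg.

Shape 1 is a quadratic bezier drawn with `<path>`. Its stroke #ff8800 means cut at S799, F734. After flipping Y the toolpath is (97.74,107.76) → (137.02,107.40) → (173.42,106.40) → (206.94,104.76).

Shape 2 is a open polyline drawn with `<path>`. Its stroke #ff0000 means engrave at S393, F4517. After flipping Y the toolpath is (46.53,128.77) → (204.69,54.51) → (200.77,110.90) → (171.49,192.74) → (237.45,180.72).

Shape 3 is a cubic bezier drawn with `<path>`. Its stroke #ff00ff means score at S486, F1655. After flipping Y the toolpath is (188.38,12.17) → (169.15,31.71) → (151.06,43.56) → (151.94,48.44).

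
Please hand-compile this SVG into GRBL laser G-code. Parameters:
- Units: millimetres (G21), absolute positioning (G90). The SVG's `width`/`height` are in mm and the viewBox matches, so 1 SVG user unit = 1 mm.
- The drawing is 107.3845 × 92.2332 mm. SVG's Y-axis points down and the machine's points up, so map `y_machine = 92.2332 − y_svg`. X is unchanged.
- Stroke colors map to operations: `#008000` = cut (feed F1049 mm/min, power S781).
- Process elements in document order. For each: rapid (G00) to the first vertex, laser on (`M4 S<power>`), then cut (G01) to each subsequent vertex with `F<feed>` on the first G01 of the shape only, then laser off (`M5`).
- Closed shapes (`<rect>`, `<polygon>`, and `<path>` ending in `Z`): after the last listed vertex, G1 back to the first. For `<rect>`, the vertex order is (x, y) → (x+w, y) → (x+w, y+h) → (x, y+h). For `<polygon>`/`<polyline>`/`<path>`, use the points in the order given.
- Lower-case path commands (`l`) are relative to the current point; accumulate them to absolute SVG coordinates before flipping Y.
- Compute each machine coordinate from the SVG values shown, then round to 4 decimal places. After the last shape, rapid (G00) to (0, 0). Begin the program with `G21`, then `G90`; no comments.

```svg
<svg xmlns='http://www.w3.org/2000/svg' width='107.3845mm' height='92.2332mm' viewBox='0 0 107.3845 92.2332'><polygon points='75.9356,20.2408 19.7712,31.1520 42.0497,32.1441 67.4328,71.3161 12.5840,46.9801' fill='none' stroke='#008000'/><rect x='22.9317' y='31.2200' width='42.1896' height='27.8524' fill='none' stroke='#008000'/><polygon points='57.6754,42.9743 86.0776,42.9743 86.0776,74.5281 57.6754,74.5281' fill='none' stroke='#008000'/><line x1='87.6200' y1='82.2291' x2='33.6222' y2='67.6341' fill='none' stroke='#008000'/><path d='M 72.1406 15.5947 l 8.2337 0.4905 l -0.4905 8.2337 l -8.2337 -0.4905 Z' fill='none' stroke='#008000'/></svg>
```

G21
G90
G00 X75.9356 Y71.9924
M4 S781
G01 X19.7712 Y61.0812 F1049
G01 X42.0497 Y60.0891
G01 X67.4328 Y20.9171
G01 X12.5840 Y45.2531
G01 X75.9356 Y71.9924
M5
G00 X22.9317 Y61.0132
M4 S781
G01 X65.1213 Y61.0132 F1049
G01 X65.1213 Y33.1608
G01 X22.9317 Y33.1608
G01 X22.9317 Y61.0132
M5
G00 X57.6754 Y49.2589
M4 S781
G01 X86.0776 Y49.2589 F1049
G01 X86.0776 Y17.7051
G01 X57.6754 Y17.7051
G01 X57.6754 Y49.2589
M5
G00 X87.6200 Y10.0041
M4 S781
G01 X33.6222 Y24.5991 F1049
M5
G00 X72.1406 Y76.6385
M4 S781
G01 X80.3743 Y76.1480 F1049
G01 X79.8838 Y67.9143
G01 X71.6501 Y68.4048
G01 X72.1406 Y76.6385
M5
G00 X0.0000 Y0.0000

viewBox `0 0 107.3845 92.2332` with mm width/height → 1 unit = 1 mm. Flip: y_m = 92.2332 − y_svg.

**Shape 1** — `<polygon>` closed polygon, stroke `#008000` → cut (S781, F1049). Machine vertices: (75.9356,71.9924) → (19.7712,61.0812) → (42.0497,60.0891) → (67.4328,20.9171) → (12.5840,45.2531) → (75.9356,71.9924). Closed: final G1 returns to the first vertex.

**Shape 2** — `<rect>` rectangle, stroke `#008000` → cut (S781, F1049). Machine vertices: (22.9317,61.0132) → (65.1213,61.0132) → (65.1213,33.1608) → (22.9317,33.1608) → (22.9317,61.0132). Closed: final G1 returns to the first vertex.

**Shape 3** — `<polygon>` rectangle, stroke `#008000` → cut (S781, F1049). Machine vertices: (57.6754,49.2589) → (86.0776,49.2589) → (86.0776,17.7051) → (57.6754,17.7051) → (57.6754,49.2589). Closed: final G1 returns to the first vertex.

**Shape 4** — `<line>` line segment, stroke `#008000` → cut (S781, F1049). Machine vertices: (87.6200,10.0041) → (33.6222,24.5991). Open path.

**Shape 5** — `<path>` regular polygon, stroke `#008000` → cut (S781, F1049). Machine vertices: (72.1406,76.6385) → (80.3743,76.1480) → (79.8838,67.9143) → (71.6501,68.4048) → (72.1406,76.6385). Closed: final G1 returns to the first vertex.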